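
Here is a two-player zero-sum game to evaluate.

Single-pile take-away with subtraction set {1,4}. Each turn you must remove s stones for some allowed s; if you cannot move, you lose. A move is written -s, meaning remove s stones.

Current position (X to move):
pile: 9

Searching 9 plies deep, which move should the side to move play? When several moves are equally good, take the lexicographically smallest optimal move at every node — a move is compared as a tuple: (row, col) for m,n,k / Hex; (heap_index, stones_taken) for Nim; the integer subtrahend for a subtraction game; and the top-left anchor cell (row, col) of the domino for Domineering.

X's best at [9]: -4

ply 1, X at 9 | -1=-1→8; -4=+1→5*
ply 2, O at 5 | -1=-1→4*; -4=-1→1
ply 3, X at 4 | -1=-1→3; -4=+1→0*
ply 4: 0 is terminal -1 (O); from 9 depth 9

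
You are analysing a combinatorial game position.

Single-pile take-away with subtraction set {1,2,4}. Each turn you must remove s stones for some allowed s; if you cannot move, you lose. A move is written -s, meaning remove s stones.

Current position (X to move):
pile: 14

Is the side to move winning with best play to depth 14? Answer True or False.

X winning at [14]: True

p1 X@[14]: -1[13]-1 -2[12]+1* -4[10]-1
p2 O@[12]: -1[11]-1* -2[10]-1 -4[8]-1
p3 X@[11]: -1[10]-1 -2[9]+1* -4[7]-1
p4 O@[9]: -1[8]-1* -2[7]-1 -4[5]-1
p5 X@[8]: -1[7]-1 -2[6]+1* -4[4]-1
p6 O@[6]: -1[5]-1* -2[4]-1 -4[2]-1
p7 X@[5]: -1[4]-1 -2[3]+1* -4[1]-1
p8 O@[3]: -1[2]-1* -2[1]-1
p9 X@[2]: -1[1]-1 -2[0]+1*
p10 O@[0] terminal -1; root [14] d14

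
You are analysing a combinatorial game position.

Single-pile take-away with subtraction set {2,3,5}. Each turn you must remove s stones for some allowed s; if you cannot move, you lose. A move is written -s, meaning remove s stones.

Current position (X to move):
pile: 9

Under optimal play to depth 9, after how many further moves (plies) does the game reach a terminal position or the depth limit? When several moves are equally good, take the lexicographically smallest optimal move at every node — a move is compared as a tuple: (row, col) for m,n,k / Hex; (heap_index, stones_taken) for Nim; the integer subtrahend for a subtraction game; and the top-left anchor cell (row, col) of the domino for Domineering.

ply 1, X at 9 | -2=+1→7*; -3=-1→6; -5=-1→4
ply 2, O at 7 | -2=-1→5*; -3=-1→4; -5=-1→2
ply 3, X at 5 | -2=-1→3; -3=-1→2; -5=+1→0*
ply 4: 0 is terminal -1 (O); from 9 depth 9

PV length from [9]: 3 plies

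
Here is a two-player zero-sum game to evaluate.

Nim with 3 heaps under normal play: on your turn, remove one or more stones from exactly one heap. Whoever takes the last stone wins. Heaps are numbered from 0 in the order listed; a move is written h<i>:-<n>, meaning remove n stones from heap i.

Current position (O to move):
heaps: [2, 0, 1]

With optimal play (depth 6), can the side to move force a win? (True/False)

O winning at [(2,0,1)]: True

ply 1, O at (2,0,1) | h0:-1=+1→(1,0,1)*; h0:-2=-1→(0,0,1); h2:-1=-1→(2,0,0)
ply 2, X at (1,0,1) | h0:-1=-1→(0,0,1)*; h2:-1=-1→(1,0,0)
ply 3, O at (0,0,1) | h2:-1=+1→(0,0,0)*
ply 4: (0,0,0) is terminal -1 (X); from (2,0,1) depth 6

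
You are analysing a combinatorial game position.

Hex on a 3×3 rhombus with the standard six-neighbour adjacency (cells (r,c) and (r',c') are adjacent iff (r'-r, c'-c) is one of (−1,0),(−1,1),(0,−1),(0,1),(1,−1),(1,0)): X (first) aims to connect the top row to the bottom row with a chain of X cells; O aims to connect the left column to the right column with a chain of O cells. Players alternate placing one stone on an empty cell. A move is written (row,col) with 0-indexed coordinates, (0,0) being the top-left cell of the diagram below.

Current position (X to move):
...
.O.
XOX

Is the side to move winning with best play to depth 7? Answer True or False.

X winning at [.../.O./XOX]: True

ply 1, X at .../.O./XOX | (0,0)=-1→X../.O./XOX; (0,1)=-1→.X./.O./XOX; (0,2)=+1→..X/.O./XOX*; (1,0)=+1→.../XO./XOX; (1,2)=+1→.../.OX/XOX
ply 2, O at ..X/.O./XOX | (0,0)=-1→O.X/.O./XOX*; (0,1)=-1→.OX/.O./XOX; (1,0)=-1→..X/OO./XOX; (1,2)=-1→..X/.OO/XOX
ply 3, X at O.X/.O./XOX | (0,1)=+1→OXX/.O./XOX*; (1,0)=+1→O.X/XO./XOX; (1,2)=+1→O.X/.OX/XOX
ply 4, O at OXX/.O./XOX | (1,0)=-1→OXX/OO./XOX*; (1,2)=-1→OXX/.OO/XOX
ply 5, X at OXX/OO./XOX | (1,2)=+1→OXX/OOX/XOX*
ply 6: OXX/OOX/XOX is terminal -1 (O); from .../.O./XOX depth 7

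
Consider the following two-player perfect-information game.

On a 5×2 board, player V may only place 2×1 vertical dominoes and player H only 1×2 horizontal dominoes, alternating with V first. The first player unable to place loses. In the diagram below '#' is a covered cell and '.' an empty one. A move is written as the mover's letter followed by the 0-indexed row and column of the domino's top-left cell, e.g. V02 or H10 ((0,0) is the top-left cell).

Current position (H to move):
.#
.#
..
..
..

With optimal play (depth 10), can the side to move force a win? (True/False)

H winning at [.#/.#/../../..]: True

[.#/.#/../../..] H move#1: H20:-1/.#/.#/##/../.., H30:+1/.#/.#/../##/..*, H40:-1/.#/.#/../../##
[.#/.#/../##/..] V move#2: V00:-1/##/##/../##/..*, V10:-1/.#/##/#./##/..
[##/##/../##/..] H move#3: H20:+1/##/##/##/##/..*, H40:+1/##/##/../##/##
[##/##/##/##/..] end (terminal -1, V#4); searched .#/.#/../../.. to 10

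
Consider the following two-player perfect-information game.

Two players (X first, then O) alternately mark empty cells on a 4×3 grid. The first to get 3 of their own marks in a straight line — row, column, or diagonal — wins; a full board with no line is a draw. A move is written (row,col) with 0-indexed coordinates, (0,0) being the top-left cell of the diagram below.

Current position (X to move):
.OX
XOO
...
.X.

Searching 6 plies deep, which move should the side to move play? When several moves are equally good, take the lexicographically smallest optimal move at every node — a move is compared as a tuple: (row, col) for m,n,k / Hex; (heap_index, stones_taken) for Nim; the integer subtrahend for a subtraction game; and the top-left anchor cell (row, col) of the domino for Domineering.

X's best at [.OX/XOO/.../.X.]: (2,1)

ply 1, X at .OX/XOO/.../.X. | (0,0)=-1→XOX/XOO/.../.X.; (2,0)=-1→.OX/XOO/X../.X.; (2,1)=+0→.OX/XOO/.X./.X.*; (2,2)=-1→.OX/XOO/..X/.X.; (3,0)=-1→.OX/XOO/.../XX.; (3,2)=-1→.OX/XOO/.../.XX
ply 2, O at .OX/XOO/.X./.X. | (0,0)=-1→OOX/XOO/.X./.X.; (2,0)=-1→.OX/XOO/OX./.X.; (2,2)=-1→.OX/XOO/.XO/.X.; (3,0)=-1→.OX/XOO/.X./OX.; (3,2)=+0→.OX/XOO/.X./.XO*
ply 3, X at .OX/XOO/.X./.XO | (0,0)=-1→XOX/XOO/.X./.XO; (2,0)=-1→.OX/XOO/XX./.XO; (2,2)=+0→.OX/XOO/.XX/.XO*; (3,0)=-1→.OX/XOO/.X./XXO
ply 4, O at .OX/XOO/.XX/.XO | (0,0)=-1→OOX/XOO/.XX/.XO; (2,0)=+0→.OX/XOO/OXX/.XO*; (3,0)=-1→.OX/XOO/.XX/OXO
ply 5, X at .OX/XOO/OXX/.XO | (0,0)=+0→XOX/XOO/OXX/.XO*; (3,0)=+0→.OX/XOO/OXX/XXO
ply 6, O at XOX/XOO/OXX/.XO | (3,0)=+0→XOX/XOO/OXX/OXO*
ply 7: XOX/XOO/OXX/OXO is terminal +0 (X); from .OX/XOO/.../.X. depth 6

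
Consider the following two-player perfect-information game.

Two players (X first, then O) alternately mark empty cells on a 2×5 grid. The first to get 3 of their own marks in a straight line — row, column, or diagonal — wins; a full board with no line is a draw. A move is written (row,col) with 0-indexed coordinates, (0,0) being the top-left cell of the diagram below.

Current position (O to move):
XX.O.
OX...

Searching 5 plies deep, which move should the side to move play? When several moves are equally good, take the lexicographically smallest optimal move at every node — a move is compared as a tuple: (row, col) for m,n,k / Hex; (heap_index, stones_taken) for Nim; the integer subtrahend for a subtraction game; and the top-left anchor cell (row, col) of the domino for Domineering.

O's best at [XX.O./OX...]: (0,2)

ply 1, O at XX.O./OX... | (0,2)=+0→XXOO./OX...*; (0,4)=-1→XX.OO/OX...; (1,2)=-1→XX.O./OXO..; (1,3)=-1→XX.O./OX.O.; (1,4)=-1→XX.O./OX..O
ply 2, X at XXOO./OX... | (0,4)=+0→XXOOX/OX...*; (1,2)=-1→XXOO./OXX..; (1,3)=-1→XXOO./OX.X.; (1,4)=-1→XXOO./OX..X
ply 3, O at XXOOX/OX... | (1,2)=+0→XXOOX/OXO..*; (1,3)=+0→XXOOX/OX.O.; (1,4)=+0→XXOOX/OX..O
ply 4, X at XXOOX/OXO.. | (1,3)=+0→XXOOX/OXOX.*; (1,4)=+0→XXOOX/OXO.X
ply 5, O at XXOOX/OXOX. | (1,4)=+0→XXOOX/OXOXO*
ply 6: XXOOX/OXOXO is terminal +0 (X); from XX.O./OX... depth 5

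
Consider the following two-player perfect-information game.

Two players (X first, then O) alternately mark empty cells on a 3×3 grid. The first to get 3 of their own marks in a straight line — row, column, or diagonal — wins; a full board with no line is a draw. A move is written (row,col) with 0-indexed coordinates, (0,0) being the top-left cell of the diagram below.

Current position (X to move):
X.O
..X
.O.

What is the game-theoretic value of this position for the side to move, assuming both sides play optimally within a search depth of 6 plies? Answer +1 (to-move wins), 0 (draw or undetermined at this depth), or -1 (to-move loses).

value(X.O/..X/.O., X) = +1

[X.O/..X/.O.] X move#1: (0,1):-1/XXO/..X/.O., (1,0):+1/X.O/X.X/.O.*, (1,1):+1/X.O/.XX/.O., (2,0):+0/X.O/..X/XO., (2,2):-1/X.O/..X/.OX
[X.O/X.X/.O.] O move#2: (0,1):-1/XOO/X.X/.O.*, (1,1):-1/X.O/XOX/.O., (2,0):-1/X.O/X.X/OO., (2,2):-1/X.O/X.X/.OO
[XOO/X.X/.O.] X move#3: (1,1):+1/XOO/XXX/.O.*, (2,0):+1/XOO/X.X/XO., (2,2):-1/XOO/X.X/.OX
[XOO/XXX/.O.] end (terminal -1, O#4); searched X.O/..X/.O. to 6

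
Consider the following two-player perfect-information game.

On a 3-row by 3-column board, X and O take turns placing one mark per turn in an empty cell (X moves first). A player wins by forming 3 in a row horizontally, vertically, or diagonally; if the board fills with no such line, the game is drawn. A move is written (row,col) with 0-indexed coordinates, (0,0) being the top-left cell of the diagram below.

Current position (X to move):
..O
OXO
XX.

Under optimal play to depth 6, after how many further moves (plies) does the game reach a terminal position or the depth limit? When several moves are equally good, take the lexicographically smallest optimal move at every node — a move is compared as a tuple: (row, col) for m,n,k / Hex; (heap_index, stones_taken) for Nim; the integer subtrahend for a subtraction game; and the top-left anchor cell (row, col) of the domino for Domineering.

ply 1, X at ..O/OXO/XX. | (0,0)=-1→X.O/OXO/XX.; (0,1)=+1→.XO/OXO/XX.*; (2,2)=+1→..O/OXO/XXX
ply 2: .XO/OXO/XX. is terminal -1 (O); from ..O/OXO/XX. depth 6

PV length from [..O/OXO/XX.]: 1 ply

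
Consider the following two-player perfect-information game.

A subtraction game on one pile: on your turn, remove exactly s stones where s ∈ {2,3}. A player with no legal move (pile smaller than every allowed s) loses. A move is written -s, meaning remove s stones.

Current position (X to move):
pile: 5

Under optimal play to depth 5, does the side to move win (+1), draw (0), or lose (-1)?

value(5, X) = -1

ply 1, X at 5 | -2=-1→3*; -3=-1→2
ply 2, O at 3 | -2=+1→1*; -3=+1→0
ply 3: 1 is terminal -1 (X); from 5 depth 5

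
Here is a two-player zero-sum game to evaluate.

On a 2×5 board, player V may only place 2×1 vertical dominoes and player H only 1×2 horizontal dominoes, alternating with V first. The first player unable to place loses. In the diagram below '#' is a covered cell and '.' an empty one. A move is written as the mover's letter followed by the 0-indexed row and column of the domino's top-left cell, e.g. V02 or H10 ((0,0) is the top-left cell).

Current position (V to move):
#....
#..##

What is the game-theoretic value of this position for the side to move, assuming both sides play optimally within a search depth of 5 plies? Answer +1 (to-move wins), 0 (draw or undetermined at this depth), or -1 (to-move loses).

p1 V@[#..../#..##]: V01[##.../##.##]-1 V02[#.#../#.###]+1*
p2 H@[#.#../#.###]: H03[#.###/#.###]-1*
p3 V@[#.###/#.###]: V01[#####/#####]+1*
p4 H@[#####/#####] terminal -1; root [#..../#..##] d5

value(#..../#..##, V) = +1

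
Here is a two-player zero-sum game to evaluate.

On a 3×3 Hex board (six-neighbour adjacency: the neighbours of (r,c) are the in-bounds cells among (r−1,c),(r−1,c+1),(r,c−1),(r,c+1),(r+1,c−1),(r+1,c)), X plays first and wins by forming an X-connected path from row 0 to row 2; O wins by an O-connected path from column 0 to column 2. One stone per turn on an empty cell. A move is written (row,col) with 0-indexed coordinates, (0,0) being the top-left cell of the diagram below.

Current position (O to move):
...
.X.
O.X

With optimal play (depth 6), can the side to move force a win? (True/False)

O winning at [.../.X./O.X]: False

ply 1, O at .../.X./O.X | (0,0)=-1→O../.X./O.X*; (0,1)=-1→.O./.X./O.X; (0,2)=-1→..O/.X./O.X; (1,0)=-1→.../OX./O.X; (1,2)=-1→.../.XO/O.X; (2,1)=-1→.../.X./OOX
ply 2, X at O../.X./O.X | (0,1)=+1→OX./.X./O.X*; (0,2)=+1→O.X/.X./O.X; (1,0)=+1→O../XX./O.X; (1,2)=+1→O../.XX/O.X; (2,1)=+1→O../.X./OXX
ply 3, O at OX./.X./O.X | (0,2)=-1→OXO/.X./O.X*; (1,0)=-1→OX./OX./O.X; (1,2)=-1→OX./.XO/O.X; (2,1)=-1→OX./.X./OOX
ply 4, X at OXO/.X./O.X | (1,0)=+1→OXO/XX./O.X*; (1,2)=+1→OXO/.XX/O.X; (2,1)=+1→OXO/.X./OXX
ply 5, O at OXO/XX./O.X | (1,2)=-1→OXO/XXO/O.X*; (2,1)=-1→OXO/XX./OOX
ply 6, X at OXO/XXO/O.X | (2,1)=+1→OXO/XXO/OXX*
ply 7: OXO/XXO/OXX is terminal -1 (O); from .../.X./O.X depth 6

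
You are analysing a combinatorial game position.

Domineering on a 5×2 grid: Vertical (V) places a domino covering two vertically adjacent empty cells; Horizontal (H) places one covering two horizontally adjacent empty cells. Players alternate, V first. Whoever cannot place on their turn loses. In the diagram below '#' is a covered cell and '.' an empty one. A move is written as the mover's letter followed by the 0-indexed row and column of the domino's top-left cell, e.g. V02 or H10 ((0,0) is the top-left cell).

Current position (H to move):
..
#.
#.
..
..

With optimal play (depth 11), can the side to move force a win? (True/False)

H winning at [../#./#./../..]: True

p1 H@[../#./#./../..]: H00[##/#./#./../..]-1 H30[../#./#./##/..]+1* H40[../#./#./../##]+1
p2 V@[../#./#./##/..]: V01[.#/##/#./##/..]-1* V11[../##/##/##/..]-1
p3 H@[.#/##/#./##/..]: H40[.#/##/#./##/##]+1*
p4 V@[.#/##/#./##/##] terminal -1; root [../#./#./../..] d11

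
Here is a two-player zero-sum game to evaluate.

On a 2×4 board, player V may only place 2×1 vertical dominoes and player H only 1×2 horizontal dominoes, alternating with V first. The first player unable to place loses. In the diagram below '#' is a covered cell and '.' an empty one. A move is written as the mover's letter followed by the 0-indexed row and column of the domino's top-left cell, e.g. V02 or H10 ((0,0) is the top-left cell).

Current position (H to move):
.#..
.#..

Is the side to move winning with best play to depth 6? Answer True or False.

H winning at [.#../.#..]: True

[.#../.#..] H move#1: H02:+1/.###/.#..*, H12:+1/.#../.###
[.###/.#..] V move#2: V00:-1/####/##..*
[####/##..] H move#3: H12:+1/####/####*
[####/####] end (terminal -1, V#4); searched .#../.#.. to 6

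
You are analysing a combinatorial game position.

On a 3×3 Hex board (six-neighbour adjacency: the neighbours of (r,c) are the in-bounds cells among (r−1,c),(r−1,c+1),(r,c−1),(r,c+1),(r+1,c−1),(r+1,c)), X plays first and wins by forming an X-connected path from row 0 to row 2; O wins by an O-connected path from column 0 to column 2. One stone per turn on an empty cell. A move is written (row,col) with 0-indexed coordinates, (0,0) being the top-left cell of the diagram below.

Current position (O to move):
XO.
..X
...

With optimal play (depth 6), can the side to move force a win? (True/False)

ply 1, O at XO./..X/... | (0,2)=-1→XOO/..X/...*; (1,0)=-1→XO./O.X/...; (1,1)=-1→XO./.OX/...; (2,0)=-1→XO./..X/O..; (2,1)=-1→XO./..X/.O.; (2,2)=-1→XO./..X/..O
ply 2, X at XOO/..X/... | (1,0)=+1→XOO/X.X/...*; (1,1)=-1→XOO/.XX/...; (2,0)=-1→XOO/..X/X..; (2,1)=-1→XOO/..X/.X.; (2,2)=-1→XOO/..X/..X
ply 3, O at XOO/X.X/... | (1,1)=-1→XOO/XOX/...*; (2,0)=-1→XOO/X.X/O..; (2,1)=-1→XOO/X.X/.O.; (2,2)=-1→XOO/X.X/..O
ply 4, X at XOO/XOX/... | (2,0)=+1→XOO/XOX/X..*; (2,1)=-1→XOO/XOX/.X.; (2,2)=-1→XOO/XOX/..X
ply 5: XOO/XOX/X.. is terminal -1 (O); from XO./..X/... depth 6

O winning at [XO./..X/...]: False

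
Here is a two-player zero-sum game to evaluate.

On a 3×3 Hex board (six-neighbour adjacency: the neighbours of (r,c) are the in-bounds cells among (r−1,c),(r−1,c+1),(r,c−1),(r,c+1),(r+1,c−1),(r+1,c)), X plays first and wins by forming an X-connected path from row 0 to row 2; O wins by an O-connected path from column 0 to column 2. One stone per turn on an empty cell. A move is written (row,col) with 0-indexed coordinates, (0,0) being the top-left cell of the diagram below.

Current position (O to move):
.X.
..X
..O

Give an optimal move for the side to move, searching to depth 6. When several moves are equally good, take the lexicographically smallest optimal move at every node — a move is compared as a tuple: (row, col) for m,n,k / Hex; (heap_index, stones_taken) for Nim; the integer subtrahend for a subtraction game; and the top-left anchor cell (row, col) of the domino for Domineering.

ply 1, O at .X./..X/..O | (0,0)=-1→OX./..X/..O; (0,2)=-1→.XO/..X/..O; (1,0)=-1→.X./O.X/..O; (1,1)=+1→.X./.OX/..O*; (2,0)=-1→.X./..X/O.O; (2,1)=-1→.X./..X/.OO
ply 2, X at .X./.OX/..O | (0,0)=-1→XX./.OX/..O*; (0,2)=-1→.XX/.OX/..O; (1,0)=-1→.X./XOX/..O; (2,0)=-1→.X./.OX/X.O; (2,1)=-1→.X./.OX/.XO
ply 3, O at XX./.OX/..O | (0,2)=+1→XXO/.OX/..O*; (1,0)=+1→XX./OOX/..O; (2,0)=+1→XX./.OX/O.O; (2,1)=+1→XX./.OX/.OO
ply 4, X at XXO/.OX/..O | (1,0)=-1→XXO/XOX/..O*; (2,0)=-1→XXO/.OX/X.O; (2,1)=-1→XXO/.OX/.XO
ply 5, O at XXO/XOX/..O | (2,0)=+1→XXO/XOX/O.O*; (2,1)=-1→XXO/XOX/.OO
ply 6: XXO/XOX/O.O is terminal -1 (X); from .X./..X/..O depth 6

O's best at [.X./..X/..O]: (1,1)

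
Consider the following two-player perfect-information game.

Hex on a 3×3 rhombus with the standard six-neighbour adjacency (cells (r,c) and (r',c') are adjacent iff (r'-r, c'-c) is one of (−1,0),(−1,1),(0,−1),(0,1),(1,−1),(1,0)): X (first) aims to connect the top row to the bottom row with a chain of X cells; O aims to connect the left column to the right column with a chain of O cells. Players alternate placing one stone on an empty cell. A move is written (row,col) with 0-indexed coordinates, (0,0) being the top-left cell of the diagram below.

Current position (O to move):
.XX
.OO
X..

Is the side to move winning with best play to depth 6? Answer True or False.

[.XX/.OO/X..] O move#1: (0,0):-1/OXX/.OO/X.., (1,0):+1/.XX/OOO/X..*, (2,1):-1/.XX/.OO/XO., (2,2):-1/.XX/.OO/X.O
[.XX/OOO/X..] end (terminal -1, X#2); searched .XX/.OO/X.. to 6

O winning at [.XX/.OO/X..]: True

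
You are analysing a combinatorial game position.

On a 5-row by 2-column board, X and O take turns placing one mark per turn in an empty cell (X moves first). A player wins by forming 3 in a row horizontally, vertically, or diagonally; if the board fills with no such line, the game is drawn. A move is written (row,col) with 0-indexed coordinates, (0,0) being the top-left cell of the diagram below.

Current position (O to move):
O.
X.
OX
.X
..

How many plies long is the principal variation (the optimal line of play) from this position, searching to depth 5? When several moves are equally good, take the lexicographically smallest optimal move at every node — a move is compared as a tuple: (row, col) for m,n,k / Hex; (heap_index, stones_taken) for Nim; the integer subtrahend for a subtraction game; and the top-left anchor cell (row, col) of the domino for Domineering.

[O./X./OX/.X/..] O move#1: (0,1):-1/OO/X./OX/.X/..*, (1,1):-1/O./XO/OX/.X/.., (3,0):-1/O./X./OX/OX/.., (4,0):-1/O./X./OX/.X/O., (4,1):-1/O./X./OX/.X/.O
[OO/X./OX/.X/..] X move#2: (1,1):+1/OO/XX/OX/.X/..*, (3,0):+1/OO/X./OX/XX/.., (4,0):+1/OO/X./OX/.X/X., (4,1):+1/OO/X./OX/.X/.X
[OO/XX/OX/.X/..] end (terminal -1, O#3); searched O./X./OX/.X/.. to 5

PV length from [O./X./OX/.X/..]: 2 plies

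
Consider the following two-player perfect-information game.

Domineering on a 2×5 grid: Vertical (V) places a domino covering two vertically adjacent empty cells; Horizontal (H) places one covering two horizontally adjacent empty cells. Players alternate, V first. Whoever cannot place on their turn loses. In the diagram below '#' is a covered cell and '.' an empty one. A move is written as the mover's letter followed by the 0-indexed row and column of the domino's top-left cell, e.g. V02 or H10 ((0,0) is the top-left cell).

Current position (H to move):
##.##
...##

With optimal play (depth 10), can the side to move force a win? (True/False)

ply 1, H at ##.##/...## | H10=-1→##.##/##.##; H11=+1→##.##/.####*
ply 2: ##.##/.#### is terminal -1 (V); from ##.##/...## depth 10

H winning at [##.##/...##]: True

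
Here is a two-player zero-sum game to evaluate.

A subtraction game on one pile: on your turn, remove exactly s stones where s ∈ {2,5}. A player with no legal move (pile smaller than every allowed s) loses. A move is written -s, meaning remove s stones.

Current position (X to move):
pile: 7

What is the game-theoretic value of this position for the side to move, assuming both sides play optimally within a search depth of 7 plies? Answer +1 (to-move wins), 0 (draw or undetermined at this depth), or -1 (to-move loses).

value(7, X) = -1

[7] X move#1: -2:-1/5*, -5:-1/2
[5] O move#2: -2:-1/3, -5:+1/0*
[0] end (terminal -1, X#3); searched 7 to 7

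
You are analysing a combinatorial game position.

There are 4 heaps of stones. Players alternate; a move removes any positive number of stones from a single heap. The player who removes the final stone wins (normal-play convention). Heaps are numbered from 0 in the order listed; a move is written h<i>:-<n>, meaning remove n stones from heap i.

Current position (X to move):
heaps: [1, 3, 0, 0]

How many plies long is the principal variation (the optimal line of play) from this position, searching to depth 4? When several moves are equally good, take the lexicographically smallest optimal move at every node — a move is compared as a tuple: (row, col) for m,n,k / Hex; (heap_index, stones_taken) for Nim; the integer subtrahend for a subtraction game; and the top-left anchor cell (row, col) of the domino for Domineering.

PV length from [(1,3,0,0)]: 3 plies

p1 X@[(1,3,0,0)]: h0:-1[(0,3,0,0)]-1 h1:-1[(1,2,0,0)]-1 h1:-2[(1,1,0,0)]+1* h1:-3[(1,0,0,0)]-1
p2 O@[(1,1,0,0)]: h0:-1[(0,1,0,0)]-1* h1:-1[(1,0,0,0)]-1
p3 X@[(0,1,0,0)]: h1:-1[(0,0,0,0)]+1*
p4 O@[(0,0,0,0)] terminal -1; root [(1,3,0,0)] d4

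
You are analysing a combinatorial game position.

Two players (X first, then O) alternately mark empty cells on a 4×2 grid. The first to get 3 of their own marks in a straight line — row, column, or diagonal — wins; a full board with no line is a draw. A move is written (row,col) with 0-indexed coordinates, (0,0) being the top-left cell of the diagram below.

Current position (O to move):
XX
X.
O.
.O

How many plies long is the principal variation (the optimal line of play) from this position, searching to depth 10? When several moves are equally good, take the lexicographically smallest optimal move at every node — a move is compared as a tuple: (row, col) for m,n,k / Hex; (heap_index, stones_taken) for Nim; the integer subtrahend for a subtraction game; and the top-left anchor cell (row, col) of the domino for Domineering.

PV length from [XX/X./O./.O]: 3 plies

p1 O@[XX/X./O./.O]: (1,1)[XX/XO/O./.O]+0* (2,1)[XX/X./OO/.O]+0 (3,0)[XX/X./O./OO]+0
p2 X@[XX/XO/O./.O]: (2,1)[XX/XO/OX/.O]+0* (3,0)[XX/XO/O./XO]-1
p3 O@[XX/XO/OX/.O]: (3,0)[XX/XO/OX/OO]+0*
p4 X@[XX/XO/OX/OO] terminal +0; root [XX/X./O./.O] d10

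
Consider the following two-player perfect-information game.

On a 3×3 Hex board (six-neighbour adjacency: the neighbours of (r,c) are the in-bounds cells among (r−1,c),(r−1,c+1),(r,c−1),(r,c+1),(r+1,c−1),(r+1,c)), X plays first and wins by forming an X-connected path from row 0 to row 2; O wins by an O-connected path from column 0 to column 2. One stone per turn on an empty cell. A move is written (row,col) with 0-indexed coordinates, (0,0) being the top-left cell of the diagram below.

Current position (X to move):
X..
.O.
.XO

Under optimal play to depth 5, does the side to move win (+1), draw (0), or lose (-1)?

value(X../.O./.XO, X) = -1

p1 X@[X../.O./.XO]: (0,1)[XX./.O./.XO]-1* (0,2)[X.X/.O./.XO]-1 (1,0)[X../XO./.XO]-1 (1,2)[X../.OX/.XO]-1 (2,0)[X../.O./XXO]-1
p2 O@[XX./.O./.XO]: (0,2)[XXO/.O./.XO]+1* (1,0)[XX./OO./.XO]+1 (1,2)[XX./.OO/.XO]+1 (2,0)[XX./.O./OXO]+1
p3 X@[XXO/.O./.XO]: (1,0)[XXO/XO./.XO]-1* (1,2)[XXO/.OX/.XO]-1 (2,0)[XXO/.O./XXO]-1
p4 O@[XXO/XO./.XO]: (1,2)[XXO/XOO/.XO]-1 (2,0)[XXO/XO./OXO]+1*
p5 X@[XXO/XO./OXO] terminal -1; root [X../.O./.XO] d5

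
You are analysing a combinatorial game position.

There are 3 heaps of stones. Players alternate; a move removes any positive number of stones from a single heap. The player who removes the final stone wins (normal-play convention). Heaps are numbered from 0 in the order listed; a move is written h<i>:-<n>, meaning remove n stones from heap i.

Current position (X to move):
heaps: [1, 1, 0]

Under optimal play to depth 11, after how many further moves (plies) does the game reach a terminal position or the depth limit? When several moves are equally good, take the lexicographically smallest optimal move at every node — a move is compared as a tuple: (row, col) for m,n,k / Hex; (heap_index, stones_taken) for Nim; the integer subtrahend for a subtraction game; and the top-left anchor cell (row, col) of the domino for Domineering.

[(1,1,0)] X move#1: h0:-1:-1/(0,1,0)*, h1:-1:-1/(1,0,0)
[(0,1,0)] O move#2: h1:-1:+1/(0,0,0)*
[(0,0,0)] end (terminal -1, X#3); searched (1,1,0) to 11

PV length from [(1,1,0)]: 2 plies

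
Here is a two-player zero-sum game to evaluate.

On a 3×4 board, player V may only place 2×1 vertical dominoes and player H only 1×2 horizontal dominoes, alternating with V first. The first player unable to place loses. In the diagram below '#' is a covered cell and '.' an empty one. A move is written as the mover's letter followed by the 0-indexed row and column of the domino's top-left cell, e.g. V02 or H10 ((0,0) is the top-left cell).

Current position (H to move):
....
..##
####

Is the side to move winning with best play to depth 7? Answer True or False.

p1 H@[..../..##/####]: H00[##../..##/####]+1* H01[.##./..##/####]-1 H02[..##/..##/####]-1 H10[..../####/####]+1
p2 V@[##../..##/####] terminal -1; root [..../..##/####] d7

H winning at [..../..##/####]: True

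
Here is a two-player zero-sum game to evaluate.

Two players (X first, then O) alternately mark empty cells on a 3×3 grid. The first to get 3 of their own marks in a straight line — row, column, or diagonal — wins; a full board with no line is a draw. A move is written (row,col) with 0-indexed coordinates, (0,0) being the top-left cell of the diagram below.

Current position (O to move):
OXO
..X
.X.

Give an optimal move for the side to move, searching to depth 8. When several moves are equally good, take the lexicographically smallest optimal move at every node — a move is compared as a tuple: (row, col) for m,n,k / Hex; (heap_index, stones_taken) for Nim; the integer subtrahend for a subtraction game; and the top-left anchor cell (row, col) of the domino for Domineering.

ply 1, O at OXO/..X/.X. | (1,0)=-1→OXO/O.X/.X.; (1,1)=+1→OXO/.OX/.X.*; (2,0)=-1→OXO/..X/OX.; (2,2)=-1→OXO/..X/.XO
ply 2, X at OXO/.OX/.X. | (1,0)=-1→OXO/XOX/.X.*; (2,0)=-1→OXO/.OX/XX.; (2,2)=-1→OXO/.OX/.XX
ply 3, O at OXO/XOX/.X. | (2,0)=+1→OXO/XOX/OX.*; (2,2)=+1→OXO/XOX/.XO
ply 4: OXO/XOX/OX. is terminal -1 (X); from OXO/..X/.X. depth 8

O's best at [OXO/..X/.X.]: (1,1)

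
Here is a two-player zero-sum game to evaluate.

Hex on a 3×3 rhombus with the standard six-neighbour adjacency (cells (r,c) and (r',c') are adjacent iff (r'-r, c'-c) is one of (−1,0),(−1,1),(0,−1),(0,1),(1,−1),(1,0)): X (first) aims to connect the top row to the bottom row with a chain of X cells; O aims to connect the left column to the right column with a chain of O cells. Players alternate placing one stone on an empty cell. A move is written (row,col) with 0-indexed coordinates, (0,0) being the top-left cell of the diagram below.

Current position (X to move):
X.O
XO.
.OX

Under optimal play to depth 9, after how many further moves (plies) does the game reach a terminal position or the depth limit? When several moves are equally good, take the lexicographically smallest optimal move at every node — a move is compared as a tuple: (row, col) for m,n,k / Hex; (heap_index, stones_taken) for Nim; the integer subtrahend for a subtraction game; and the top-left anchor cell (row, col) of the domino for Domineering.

ply 1, X at X.O/XO./.OX | (0,1)=-1→XXO/XO./.OX; (1,2)=-1→X.O/XOX/.OX; (2,0)=+1→X.O/XO./XOX*
ply 2: X.O/XO./XOX is terminal -1 (O); from X.O/XO./.OX depth 9

PV length from [X.O/XO./.OX]: 1 ply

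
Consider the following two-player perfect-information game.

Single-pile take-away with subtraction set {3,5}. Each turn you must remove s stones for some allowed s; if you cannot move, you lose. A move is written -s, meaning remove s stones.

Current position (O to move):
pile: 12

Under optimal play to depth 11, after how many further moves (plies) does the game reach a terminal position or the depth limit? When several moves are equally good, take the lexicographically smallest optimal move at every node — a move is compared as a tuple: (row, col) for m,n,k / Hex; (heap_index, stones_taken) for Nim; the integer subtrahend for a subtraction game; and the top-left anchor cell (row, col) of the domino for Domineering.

p1 O@[12]: -3[9]+1* -5[7]-1
p2 X@[9]: -3[6]-1* -5[4]-1
p3 O@[6]: -3[3]-1 -5[1]+1*
p4 X@[1] terminal -1; root [12] d11

PV length from [12]: 3 plies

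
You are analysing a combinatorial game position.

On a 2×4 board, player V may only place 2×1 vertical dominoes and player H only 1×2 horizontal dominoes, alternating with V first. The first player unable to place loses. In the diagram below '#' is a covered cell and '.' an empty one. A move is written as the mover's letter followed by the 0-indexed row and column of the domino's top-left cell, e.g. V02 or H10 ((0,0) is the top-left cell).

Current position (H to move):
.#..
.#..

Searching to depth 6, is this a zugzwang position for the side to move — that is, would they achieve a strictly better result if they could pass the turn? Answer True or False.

ply 1, H at .#../.#.. | H02=+1→.###/.#..*; H12=+1→.#../.###
ply 2, V at .###/.#.. | V00=-1→####/##..*
ply 3, H at ####/##.. | H12=+1→####/####*
ply 4: ####/#### is terminal -1 (V); from .#../.#.. depth 6
if H skipped the turn, V would face:
~ ply 1, V at .#../.#.. | V00=-1→##../##..; V02=+1→.##./.##.*; V03=+1→.#.#/.#.#
~ ply 2: .##./.##. is terminal -1 (H); from .#../.#.. depth 6
compare (H): move=+1 vs pass=-1

zugzwang(.#../.#.., H) = False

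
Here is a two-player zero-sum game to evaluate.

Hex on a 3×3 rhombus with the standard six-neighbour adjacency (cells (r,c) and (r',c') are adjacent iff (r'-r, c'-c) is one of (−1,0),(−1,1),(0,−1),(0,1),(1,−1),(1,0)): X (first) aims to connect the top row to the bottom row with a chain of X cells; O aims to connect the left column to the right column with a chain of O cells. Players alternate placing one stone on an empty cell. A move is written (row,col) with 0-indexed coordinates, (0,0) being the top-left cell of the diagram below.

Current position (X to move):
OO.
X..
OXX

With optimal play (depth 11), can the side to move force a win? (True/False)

ply 1, X at OO./X../OXX | (0,2)=+1→OOX/X../OXX*; (1,1)=-1→OO./XX./OXX; (1,2)=-1→OO./X.X/OXX
ply 2, O at OOX/X../OXX | (1,1)=-1→OOX/XO./OXX*; (1,2)=-1→OOX/X.O/OXX
ply 3, X at OOX/XO./OXX | (1,2)=+1→OOX/XOX/OXX*
ply 4: OOX/XOX/OXX is terminal -1 (O); from OO./X../OXX depth 11

X winning at [OO./X../OXX]: True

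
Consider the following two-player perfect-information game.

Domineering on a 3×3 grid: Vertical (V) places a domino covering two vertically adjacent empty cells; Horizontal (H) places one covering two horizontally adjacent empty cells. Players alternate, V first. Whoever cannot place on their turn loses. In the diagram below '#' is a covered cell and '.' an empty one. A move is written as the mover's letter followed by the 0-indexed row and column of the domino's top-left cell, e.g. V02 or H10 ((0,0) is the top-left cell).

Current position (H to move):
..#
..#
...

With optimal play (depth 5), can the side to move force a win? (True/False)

p1 H@[..#/..#/...]: H00[###/..#/...]-1 H10[..#/###/...]+1* H20[..#/..#/##.]-1 H21[..#/..#/.##]-1
p2 V@[..#/###/...] terminal -1; root [..#/..#/...] d5

H winning at [..#/..#/...]: True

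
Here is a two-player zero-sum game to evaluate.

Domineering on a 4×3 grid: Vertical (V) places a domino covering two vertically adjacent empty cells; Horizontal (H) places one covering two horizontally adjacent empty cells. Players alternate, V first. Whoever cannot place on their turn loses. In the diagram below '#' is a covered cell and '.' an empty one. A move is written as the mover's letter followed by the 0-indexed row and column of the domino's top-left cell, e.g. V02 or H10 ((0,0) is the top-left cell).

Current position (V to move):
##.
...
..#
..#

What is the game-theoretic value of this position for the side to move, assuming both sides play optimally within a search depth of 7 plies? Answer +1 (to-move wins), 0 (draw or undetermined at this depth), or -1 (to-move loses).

ply 1, V at ##./.../..#/..# | V02=-1→###/..#/..#/..#; V10=+1→##./#../#.#/..#*; V11=+1→##./.#./.##/..#; V20=+1→##./.../#.#/#.#; V21=+1→##./.../.##/.##
ply 2, H at ##./#../#.#/..# | H11=-1→##./###/#.#/..#*; H30=-1→##./#../#.#/###
ply 3, V at ##./###/#.#/..# | V21=+1→##./###/###/.##*
ply 4: ##./###/###/.## is terminal -1 (H); from ##./.../..#/..# depth 7

value(##./.../..#/..#, V) = +1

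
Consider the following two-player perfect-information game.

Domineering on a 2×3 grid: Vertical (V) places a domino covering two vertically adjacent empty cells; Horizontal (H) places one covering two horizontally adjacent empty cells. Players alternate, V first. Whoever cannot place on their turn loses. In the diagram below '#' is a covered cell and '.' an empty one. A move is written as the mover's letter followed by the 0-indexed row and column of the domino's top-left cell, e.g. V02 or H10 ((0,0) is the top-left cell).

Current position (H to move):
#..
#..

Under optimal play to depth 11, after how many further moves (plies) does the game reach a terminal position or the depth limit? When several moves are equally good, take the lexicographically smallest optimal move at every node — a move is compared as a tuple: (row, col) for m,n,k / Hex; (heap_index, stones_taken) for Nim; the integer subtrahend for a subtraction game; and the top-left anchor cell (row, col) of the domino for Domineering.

ply 1, H at #../#.. | H01=+1→###/#..*; H11=+1→#../###
ply 2: ###/#.. is terminal -1 (V); from #../#.. depth 11

PV length from [#../#..]: 1 ply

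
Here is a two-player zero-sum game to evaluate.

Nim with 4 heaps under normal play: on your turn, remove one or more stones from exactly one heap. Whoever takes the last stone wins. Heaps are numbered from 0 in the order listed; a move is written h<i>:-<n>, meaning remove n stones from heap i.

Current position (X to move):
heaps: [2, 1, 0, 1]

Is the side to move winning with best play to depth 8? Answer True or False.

X winning at [(2,1,0,1)]: True

ply 1, X at (2,1,0,1) | h0:-1=-1→(1,1,0,1); h0:-2=+1→(0,1,0,1)*; h1:-1=-1→(2,0,0,1); h3:-1=-1→(2,1,0,0)
ply 2, O at (0,1,0,1) | h1:-1=-1→(0,0,0,1)*; h3:-1=-1→(0,1,0,0)
ply 3, X at (0,0,0,1) | h3:-1=+1→(0,0,0,0)*
ply 4: (0,0,0,0) is terminal -1 (O); from (2,1,0,1) depth 8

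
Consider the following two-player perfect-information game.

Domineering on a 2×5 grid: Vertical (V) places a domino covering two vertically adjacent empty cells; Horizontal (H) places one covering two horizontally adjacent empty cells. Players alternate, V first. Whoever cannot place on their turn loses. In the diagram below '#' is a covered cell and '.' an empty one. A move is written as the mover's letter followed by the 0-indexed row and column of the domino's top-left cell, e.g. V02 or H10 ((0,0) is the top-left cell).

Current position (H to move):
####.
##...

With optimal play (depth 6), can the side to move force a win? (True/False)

H winning at [####./##...]: True

ply 1, H at ####./##... | H12=-1→####./####.; H13=+1→####./##.##*
ply 2: ####./##.## is terminal -1 (V); from ####./##... depth 6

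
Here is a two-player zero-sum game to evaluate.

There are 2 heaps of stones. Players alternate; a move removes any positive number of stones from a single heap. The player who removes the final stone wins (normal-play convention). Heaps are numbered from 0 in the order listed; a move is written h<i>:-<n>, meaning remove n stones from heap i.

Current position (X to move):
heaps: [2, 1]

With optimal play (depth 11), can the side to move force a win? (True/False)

ply 1, X at (2,1) | h0:-1=+1→(1,1)*; h0:-2=-1→(0,1); h1:-1=-1→(2,0)
ply 2, O at (1,1) | h0:-1=-1→(0,1)*; h1:-1=-1→(1,0)
ply 3, X at (0,1) | h1:-1=+1→(0,0)*
ply 4: (0,0) is terminal -1 (O); from (2,1) depth 11

X winning at [(2,1)]: True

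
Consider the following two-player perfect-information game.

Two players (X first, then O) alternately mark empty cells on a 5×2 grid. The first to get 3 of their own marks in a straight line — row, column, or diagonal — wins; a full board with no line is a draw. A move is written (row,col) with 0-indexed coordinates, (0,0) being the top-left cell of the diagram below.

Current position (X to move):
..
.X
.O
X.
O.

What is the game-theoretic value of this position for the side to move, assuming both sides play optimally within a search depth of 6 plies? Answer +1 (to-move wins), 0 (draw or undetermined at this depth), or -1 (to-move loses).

p1 X@[../.X/.O/X./O.]: (0,0)[X./.X/.O/X./O.]+0* (0,1)[.X/.X/.O/X./O.]+0 (1,0)[../XX/.O/X./O.]+0 (2,0)[../.X/XO/X./O.]+0 (3,1)[../.X/.O/XX/O.]+0 (4,1)[../.X/.O/X./OX]+0
p2 O@[X./.X/.O/X./O.]: (0,1)[XO/.X/.O/X./O.]+0* (1,0)[X./OX/.O/X./O.]+0 (2,0)[X./.X/OO/X./O.]+0 (3,1)[X./.X/.O/XO/O.]+0 (4,1)[X./.X/.O/X./OO]+0
p3 X@[XO/.X/.O/X./O.]: (1,0)[XO/XX/.O/X./O.]+0* (2,0)[XO/.X/XO/X./O.]+0 (3,1)[XO/.X/.O/XX/O.]+0 (4,1)[XO/.X/.O/X./OX]+0
p4 O@[XO/XX/.O/X./O.]: (2,0)[XO/XX/OO/X./O.]+0* (3,1)[XO/XX/.O/XO/O.]-1 (4,1)[XO/XX/.O/X./OO]-1
p5 X@[XO/XX/OO/X./O.]: (3,1)[XO/XX/OO/XX/O.]+0* (4,1)[XO/XX/OO/X./OX]+0
p6 O@[XO/XX/OO/XX/O.]: (4,1)[XO/XX/OO/XX/OO]+0*
p7 X@[XO/XX/OO/XX/OO] terminal +0; root [../.X/.O/X./O.] d6

value(../.X/.O/X./O., X) = 0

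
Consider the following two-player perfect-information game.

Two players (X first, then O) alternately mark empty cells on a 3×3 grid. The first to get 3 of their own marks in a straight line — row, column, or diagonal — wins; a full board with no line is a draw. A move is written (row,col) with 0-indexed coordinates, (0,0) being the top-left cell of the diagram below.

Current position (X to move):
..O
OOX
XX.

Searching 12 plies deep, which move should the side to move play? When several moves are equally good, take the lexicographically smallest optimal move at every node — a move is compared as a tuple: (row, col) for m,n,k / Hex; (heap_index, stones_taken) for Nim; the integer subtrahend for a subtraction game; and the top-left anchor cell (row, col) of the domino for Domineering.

X's best at [..O/OOX/XX.]: (2,2)

p1 X@[..O/OOX/XX.]: (0,0)[X.O/OOX/XX.]+0 (0,1)[.XO/OOX/XX.]+0 (2,2)[..O/OOX/XXX]+1*
p2 O@[..O/OOX/XXX] terminal -1; root [..O/OOX/XX.] d12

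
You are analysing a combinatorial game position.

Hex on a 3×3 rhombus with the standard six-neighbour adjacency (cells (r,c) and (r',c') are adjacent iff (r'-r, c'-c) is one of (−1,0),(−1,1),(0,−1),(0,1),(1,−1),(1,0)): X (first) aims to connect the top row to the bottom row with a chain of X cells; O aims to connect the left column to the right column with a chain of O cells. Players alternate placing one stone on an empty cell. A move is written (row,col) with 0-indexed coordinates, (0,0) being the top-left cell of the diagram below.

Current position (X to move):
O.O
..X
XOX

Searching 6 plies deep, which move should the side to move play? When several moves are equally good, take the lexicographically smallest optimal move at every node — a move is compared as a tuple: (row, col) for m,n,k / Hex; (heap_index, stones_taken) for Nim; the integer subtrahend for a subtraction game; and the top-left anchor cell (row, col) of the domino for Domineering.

p1 X@[O.O/..X/XOX]: (0,1)[OXO/..X/XOX]+1* (1,0)[O.O/X.X/XOX]-1 (1,1)[O.O/.XX/XOX]-1
p2 O@[OXO/..X/XOX]: (1,0)[OXO/O.X/XOX]-1* (1,1)[OXO/.OX/XOX]-1
p3 X@[OXO/O.X/XOX]: (1,1)[OXO/OXX/XOX]+1*
p4 O@[OXO/OXX/XOX] terminal -1; root [O.O/..X/XOX] d6

X's best at [O.O/..X/XOX]: (0,1)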